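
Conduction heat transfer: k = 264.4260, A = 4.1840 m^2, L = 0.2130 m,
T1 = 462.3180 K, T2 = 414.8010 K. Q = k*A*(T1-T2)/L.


dT = 47.5170 K
Q = 264.4260 * 4.1840 * 47.5170 / 0.2130 = 246811.4147 W

246811.4147 W


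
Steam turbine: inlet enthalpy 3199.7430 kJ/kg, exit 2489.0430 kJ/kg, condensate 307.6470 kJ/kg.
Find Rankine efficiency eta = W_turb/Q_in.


W = 710.7000 kJ/kg
Q_in = 2892.0960 kJ/kg
eta = 0.2457 = 24.5739%

eta = 24.5739%


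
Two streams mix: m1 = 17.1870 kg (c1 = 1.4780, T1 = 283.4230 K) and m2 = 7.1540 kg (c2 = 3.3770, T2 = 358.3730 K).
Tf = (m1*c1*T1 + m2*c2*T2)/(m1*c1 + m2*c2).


num = 15857.5745
den = 49.5614
Tf = 319.9579 K

319.9579 K


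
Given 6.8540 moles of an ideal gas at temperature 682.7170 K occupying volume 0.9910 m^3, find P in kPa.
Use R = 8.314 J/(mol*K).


P = nRT/V = 6.8540 * 8.314 * 682.7170 / 0.9910
= 38904.0520 / 0.9910 = 39257.3683 Pa = 39.2574 kPa

39.2574 kPa


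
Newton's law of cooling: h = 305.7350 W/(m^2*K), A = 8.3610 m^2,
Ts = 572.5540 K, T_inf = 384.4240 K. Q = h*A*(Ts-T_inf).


dT = 188.1300 K
Q = 305.7350 * 8.3610 * 188.1300 = 480907.3755 W

480907.3755 W


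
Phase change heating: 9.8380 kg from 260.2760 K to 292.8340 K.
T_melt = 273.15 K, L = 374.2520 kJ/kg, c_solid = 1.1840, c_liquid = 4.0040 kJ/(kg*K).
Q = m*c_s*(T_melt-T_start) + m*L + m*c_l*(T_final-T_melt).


Q1 (sensible, solid) = 9.8380 * 1.1840 * 12.8740 = 149.9588 kJ
Q2 (latent) = 9.8380 * 374.2520 = 3681.8912 kJ
Q3 (sensible, liquid) = 9.8380 * 4.0040 * 19.6840 = 775.3794 kJ
Q_total = 4607.2294 kJ

4607.2294 kJ


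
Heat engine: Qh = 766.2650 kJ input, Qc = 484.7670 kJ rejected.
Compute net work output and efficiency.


W = 766.2650 - 484.7670 = 281.4980 kJ
eta = 281.4980 / 766.2650 = 0.3674 = 36.7364%

W = 281.4980 kJ, eta = 36.7364%


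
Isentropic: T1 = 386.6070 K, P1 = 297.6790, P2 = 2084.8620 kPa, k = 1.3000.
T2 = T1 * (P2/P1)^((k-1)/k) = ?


(k-1)/k = 0.2308
(P2/P1)^exp = 1.5670
T2 = 386.6070 * 1.5670 = 605.8229 K

605.8229 K


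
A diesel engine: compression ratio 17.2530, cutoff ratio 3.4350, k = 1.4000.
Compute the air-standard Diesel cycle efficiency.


r^(k-1) = 3.1243
rc^k = 5.6273
eta = 0.5655 = 56.5538%

56.5538%


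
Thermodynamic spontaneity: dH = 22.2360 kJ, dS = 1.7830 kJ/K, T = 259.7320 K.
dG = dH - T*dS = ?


T*dS = 259.7320 * 1.7830 = 463.1022 kJ
dG = 22.2360 - 463.1022 = -440.8662 kJ (spontaneous)

dG = -440.8662 kJ, spontaneous


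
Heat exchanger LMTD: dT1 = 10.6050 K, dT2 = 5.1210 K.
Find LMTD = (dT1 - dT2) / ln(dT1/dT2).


dT1/dT2 = 2.0709
ln(dT1/dT2) = 0.7280
LMTD = 5.4840 / 0.7280 = 7.5332 K

7.5332 K


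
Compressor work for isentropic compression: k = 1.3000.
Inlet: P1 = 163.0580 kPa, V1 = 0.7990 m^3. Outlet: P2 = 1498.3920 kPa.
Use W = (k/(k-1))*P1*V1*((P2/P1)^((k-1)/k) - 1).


(k-1)/k = 0.2308
(P2/P1)^exp = 1.6684
W = 4.3333 * 163.0580 * 0.7990 * (1.6684 - 1) = 377.3439 kJ

377.3439 kJ


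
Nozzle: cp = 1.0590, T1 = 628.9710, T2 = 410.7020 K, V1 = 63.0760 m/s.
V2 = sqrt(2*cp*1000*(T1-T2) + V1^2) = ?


dT = 218.2690 K
2*cp*1000*dT = 462293.7420
V1^2 = 3978.5818
V2 = sqrt(466272.3238) = 682.8414 m/s

682.8414 m/s


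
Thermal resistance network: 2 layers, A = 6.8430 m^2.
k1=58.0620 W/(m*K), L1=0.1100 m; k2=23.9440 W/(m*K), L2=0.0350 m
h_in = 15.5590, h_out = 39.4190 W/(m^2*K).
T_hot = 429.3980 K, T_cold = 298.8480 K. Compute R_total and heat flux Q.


R_conv_in = 1/(15.5590*6.8430) = 0.0094
R_1 = 0.1100/(58.0620*6.8430) = 0.0003
R_2 = 0.0350/(23.9440*6.8430) = 0.0002
R_conv_out = 1/(39.4190*6.8430) = 0.0037
R_total = 0.0136 K/W
Q = 130.5500 / 0.0136 = 9606.3426 W

R_total = 0.0136 K/W, Q = 9606.3426 W


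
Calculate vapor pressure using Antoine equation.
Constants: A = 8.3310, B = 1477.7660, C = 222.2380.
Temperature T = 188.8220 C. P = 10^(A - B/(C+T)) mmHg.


C+T = 411.0600
B/(C+T) = 3.5950
log10(P) = 8.3310 - 3.5950 = 4.7360
P = 10^4.7360 = 54448.6488 mmHg

54448.6488 mmHg


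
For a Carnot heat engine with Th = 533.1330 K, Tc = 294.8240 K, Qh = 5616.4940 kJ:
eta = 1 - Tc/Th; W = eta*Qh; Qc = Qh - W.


eta = 1 - 294.8240/533.1330 = 0.4470
W = 0.4470 * 5616.4940 = 2510.5575 kJ
Qc = 5616.4940 - 2510.5575 = 3105.9365 kJ

eta = 44.6997%, W = 2510.5575 kJ, Qc = 3105.9365 kJ


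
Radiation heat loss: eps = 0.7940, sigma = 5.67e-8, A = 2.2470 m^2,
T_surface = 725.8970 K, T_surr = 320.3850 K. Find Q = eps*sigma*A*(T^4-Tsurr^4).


T^4 = 2.7765e+11
Tsurr^4 = 1.0536e+10
Q = 0.7940 * 5.67e-8 * 2.2470 * 2.6712e+11 = 27021.2350 W

27021.2350 W


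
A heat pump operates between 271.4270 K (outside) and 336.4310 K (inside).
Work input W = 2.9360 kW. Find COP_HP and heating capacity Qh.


COP = 336.4310 / 65.0040 = 5.1755
Qh = 5.1755 * 2.9360 = 15.1954 kW

COP = 5.1755, Qh = 15.1954 kW


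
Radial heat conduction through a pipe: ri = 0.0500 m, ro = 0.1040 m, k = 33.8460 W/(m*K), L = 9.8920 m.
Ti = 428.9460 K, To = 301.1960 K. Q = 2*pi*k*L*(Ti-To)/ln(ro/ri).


dT = 127.7500 K
ln(ro/ri) = 0.7324
Q = 2*pi*33.8460*9.8920*127.7500 / 0.7324 = 366946.6591 W

366946.6591 W


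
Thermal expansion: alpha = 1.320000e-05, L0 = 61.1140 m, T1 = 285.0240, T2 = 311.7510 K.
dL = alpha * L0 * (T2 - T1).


dT = 26.7270 K
dL = 1.320000e-05 * 61.1140 * 26.7270 = 0.021561 m
L_final = 61.135561 m

dL = 0.021561 m


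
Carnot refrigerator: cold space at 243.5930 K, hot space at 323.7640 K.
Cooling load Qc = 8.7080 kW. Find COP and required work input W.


COP = 243.5930 / 80.1710 = 3.0384
W = 8.7080 / 3.0384 = 2.8660 kW

COP = 3.0384, W = 2.8660 kW


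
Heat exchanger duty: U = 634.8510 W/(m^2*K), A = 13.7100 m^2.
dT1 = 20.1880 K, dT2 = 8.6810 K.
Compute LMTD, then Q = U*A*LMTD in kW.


LMTD = 13.6347 K
Q = 634.8510 * 13.7100 * 13.6347 = 118673.5174 W = 118.6735 kW

118.6735 kW


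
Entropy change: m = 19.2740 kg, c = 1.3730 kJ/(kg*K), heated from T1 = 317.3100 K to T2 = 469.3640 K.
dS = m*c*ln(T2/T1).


T2/T1 = 1.4792
ln(T2/T1) = 0.3915
dS = 19.2740 * 1.3730 * 0.3915 = 10.3603 kJ/K

10.3603 kJ/K


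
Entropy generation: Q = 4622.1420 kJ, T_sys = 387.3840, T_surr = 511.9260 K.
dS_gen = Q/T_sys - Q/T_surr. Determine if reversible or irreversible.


dS_sys = 4622.1420/387.3840 = 11.9317 kJ/K
dS_surr = -4622.1420/511.9260 = -9.0289 kJ/K
dS_gen = 11.9317 - 9.0289 = 2.9028 kJ/K (irreversible)

dS_gen = 2.9028 kJ/K, irreversible


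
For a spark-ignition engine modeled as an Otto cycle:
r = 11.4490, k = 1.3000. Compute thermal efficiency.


r^(k-1) = 2.0779
eta = 1 - 1/2.0779 = 0.5188 = 51.8751%

51.8751%


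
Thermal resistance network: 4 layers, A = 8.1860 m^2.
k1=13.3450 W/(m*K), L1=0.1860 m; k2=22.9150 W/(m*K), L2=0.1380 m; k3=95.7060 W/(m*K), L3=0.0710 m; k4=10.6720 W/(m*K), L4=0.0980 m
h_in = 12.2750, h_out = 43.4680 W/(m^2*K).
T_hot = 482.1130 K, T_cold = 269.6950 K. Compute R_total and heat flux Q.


R_conv_in = 1/(12.2750*8.1860) = 0.0100
R_1 = 0.1860/(13.3450*8.1860) = 0.0017
R_2 = 0.1380/(22.9150*8.1860) = 0.0007
R_3 = 0.0710/(95.7060*8.1860) = 9.0625e-05
R_4 = 0.0980/(10.6720*8.1860) = 0.0011
R_conv_out = 1/(43.4680*8.1860) = 0.0028
R_total = 0.0164 K/W
Q = 212.4180 / 0.0164 = 12942.0744 W

R_total = 0.0164 K/W, Q = 12942.0744 W


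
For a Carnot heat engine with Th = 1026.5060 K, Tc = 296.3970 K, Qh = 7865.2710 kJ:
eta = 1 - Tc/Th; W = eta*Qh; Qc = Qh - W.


eta = 1 - 296.3970/1026.5060 = 0.7113
W = 0.7113 * 7865.2710 = 5594.2246 kJ
Qc = 7865.2710 - 5594.2246 = 2271.0464 kJ

eta = 71.1256%, W = 5594.2246 kJ, Qc = 2271.0464 kJ


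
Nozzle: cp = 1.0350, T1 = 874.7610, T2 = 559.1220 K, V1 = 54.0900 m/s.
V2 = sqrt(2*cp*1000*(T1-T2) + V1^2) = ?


dT = 315.6390 K
2*cp*1000*dT = 653372.7300
V1^2 = 2925.7281
V2 = sqrt(656298.4581) = 810.1225 m/s

810.1225 m/s


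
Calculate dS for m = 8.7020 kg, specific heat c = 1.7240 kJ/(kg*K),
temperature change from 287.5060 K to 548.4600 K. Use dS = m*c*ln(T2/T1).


T2/T1 = 1.9076
ln(T2/T1) = 0.6459
dS = 8.7020 * 1.7240 * 0.6459 = 9.6895 kJ/K

9.6895 kJ/K


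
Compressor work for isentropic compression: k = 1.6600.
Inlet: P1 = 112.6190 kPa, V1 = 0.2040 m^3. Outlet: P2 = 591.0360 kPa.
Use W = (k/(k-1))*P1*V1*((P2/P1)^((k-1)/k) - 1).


(k-1)/k = 0.3976
(P2/P1)^exp = 1.9332
W = 2.5152 * 112.6190 * 0.2040 * (1.9332 - 1) = 53.9210 kJ

53.9210 kJ


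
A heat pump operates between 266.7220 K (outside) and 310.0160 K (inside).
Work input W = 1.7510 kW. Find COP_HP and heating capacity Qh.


COP = 310.0160 / 43.2940 = 7.1607
Qh = 7.1607 * 1.7510 = 12.5384 kW

COP = 7.1607, Qh = 12.5384 kW


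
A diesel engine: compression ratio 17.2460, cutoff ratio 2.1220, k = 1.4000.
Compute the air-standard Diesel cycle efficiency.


r^(k-1) = 3.1237
rc^k = 2.8671
eta = 0.6195 = 61.9484%

61.9484%


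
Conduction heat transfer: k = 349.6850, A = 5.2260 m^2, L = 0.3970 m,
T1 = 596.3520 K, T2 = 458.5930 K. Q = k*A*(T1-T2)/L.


dT = 137.7590 K
Q = 349.6850 * 5.2260 * 137.7590 / 0.3970 = 634126.4721 W

634126.4721 W


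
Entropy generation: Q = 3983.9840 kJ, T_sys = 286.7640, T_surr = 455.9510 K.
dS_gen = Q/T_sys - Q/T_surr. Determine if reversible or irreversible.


dS_sys = 3983.9840/286.7640 = 13.8929 kJ/K
dS_surr = -3983.9840/455.9510 = -8.7377 kJ/K
dS_gen = 13.8929 - 8.7377 = 5.1552 kJ/K (irreversible)

dS_gen = 5.1552 kJ/K, irreversible


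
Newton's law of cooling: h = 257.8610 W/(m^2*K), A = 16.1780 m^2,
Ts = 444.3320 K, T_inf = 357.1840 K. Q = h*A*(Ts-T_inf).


dT = 87.1480 K
Q = 257.8610 * 16.1780 * 87.1480 = 363553.1554 W

363553.1554 W


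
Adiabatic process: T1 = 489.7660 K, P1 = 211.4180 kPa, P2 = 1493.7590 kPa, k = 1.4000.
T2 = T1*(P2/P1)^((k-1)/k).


(k-1)/k = 0.2857
(P2/P1)^exp = 1.7483
T2 = 489.7660 * 1.7483 = 856.2482 K

856.2482 K


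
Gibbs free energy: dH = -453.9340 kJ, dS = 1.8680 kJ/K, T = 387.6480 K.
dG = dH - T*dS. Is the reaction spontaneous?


T*dS = 387.6480 * 1.8680 = 724.1265 kJ
dG = -453.9340 - 724.1265 = -1178.0605 kJ (spontaneous)

dG = -1178.0605 kJ, spontaneous


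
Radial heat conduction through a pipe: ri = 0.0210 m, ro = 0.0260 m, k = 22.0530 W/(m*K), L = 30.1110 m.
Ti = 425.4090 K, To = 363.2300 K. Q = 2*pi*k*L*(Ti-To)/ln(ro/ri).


dT = 62.1790 K
ln(ro/ri) = 0.2136
Q = 2*pi*22.0530*30.1110*62.1790 / 0.2136 = 1214696.7579 W

1214696.7579 W


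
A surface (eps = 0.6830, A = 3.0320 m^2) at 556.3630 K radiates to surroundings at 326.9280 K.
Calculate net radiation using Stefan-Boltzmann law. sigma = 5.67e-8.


T^4 = 9.5815e+10
Tsurr^4 = 1.1424e+10
Q = 0.6830 * 5.67e-8 * 3.0320 * 8.4391e+10 = 9908.9992 W

9908.9992 W


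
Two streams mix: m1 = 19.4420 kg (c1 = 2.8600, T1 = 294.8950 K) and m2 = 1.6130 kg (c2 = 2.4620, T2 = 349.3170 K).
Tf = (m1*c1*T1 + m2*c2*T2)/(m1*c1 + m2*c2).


num = 17784.5867
den = 59.5753
Tf = 298.5227 K

298.5227 K


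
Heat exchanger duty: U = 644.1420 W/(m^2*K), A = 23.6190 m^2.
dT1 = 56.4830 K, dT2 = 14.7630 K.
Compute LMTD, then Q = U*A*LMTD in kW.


LMTD = 31.0922 K
Q = 644.1420 * 23.6190 * 31.0922 = 473036.4078 W = 473.0364 kW

473.0364 kW


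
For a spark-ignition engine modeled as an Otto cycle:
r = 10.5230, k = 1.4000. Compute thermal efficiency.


r^(k-1) = 2.5636
eta = 1 - 1/2.5636 = 0.6099 = 60.9929%

60.9929%


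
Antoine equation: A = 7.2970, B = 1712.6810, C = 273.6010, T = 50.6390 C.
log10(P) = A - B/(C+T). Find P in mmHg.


C+T = 324.2400
B/(C+T) = 5.2821
log10(P) = 7.2970 - 5.2821 = 2.0149
P = 10^2.0149 = 103.4809 mmHg

103.4809 mmHg


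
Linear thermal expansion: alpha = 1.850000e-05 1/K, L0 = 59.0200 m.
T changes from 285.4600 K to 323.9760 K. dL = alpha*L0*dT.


dT = 38.5160 K
dL = 1.850000e-05 * 59.0200 * 38.5160 = 0.042054 m
L_final = 59.062054 m

dL = 0.042054 m


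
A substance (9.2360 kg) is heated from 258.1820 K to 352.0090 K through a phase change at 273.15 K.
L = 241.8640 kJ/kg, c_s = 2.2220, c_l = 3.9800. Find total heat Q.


Q1 (sensible, solid) = 9.2360 * 2.2220 * 14.9680 = 307.1792 kJ
Q2 (latent) = 9.2360 * 241.8640 = 2233.8559 kJ
Q3 (sensible, liquid) = 9.2360 * 3.9800 * 78.8590 = 2898.8001 kJ
Q_total = 5439.8351 kJ

5439.8351 kJ


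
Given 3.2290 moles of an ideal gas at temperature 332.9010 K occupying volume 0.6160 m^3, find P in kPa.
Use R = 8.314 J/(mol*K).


P = nRT/V = 3.2290 * 8.314 * 332.9010 / 0.6160
= 8937.0290 / 0.6160 = 14508.1639 Pa = 14.5082 kPa

14.5082 kPa


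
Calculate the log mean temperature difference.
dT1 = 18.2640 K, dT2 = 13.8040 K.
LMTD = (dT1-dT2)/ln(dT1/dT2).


dT1/dT2 = 1.3231
ln(dT1/dT2) = 0.2800
LMTD = 4.4600 / 0.2800 = 15.9301 K

15.9301 K


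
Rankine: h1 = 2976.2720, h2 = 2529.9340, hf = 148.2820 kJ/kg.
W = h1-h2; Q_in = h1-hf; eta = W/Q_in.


W = 446.3380 kJ/kg
Q_in = 2827.9900 kJ/kg
eta = 0.1578 = 15.7829%

eta = 15.7829%


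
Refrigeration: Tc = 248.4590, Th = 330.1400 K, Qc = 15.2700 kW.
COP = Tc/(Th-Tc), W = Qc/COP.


COP = 248.4590 / 81.6810 = 3.0418
W = 15.2700 / 3.0418 = 5.0200 kW

COP = 3.0418, W = 5.0200 kW


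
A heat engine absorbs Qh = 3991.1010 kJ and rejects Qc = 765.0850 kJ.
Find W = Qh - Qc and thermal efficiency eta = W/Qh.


W = 3991.1010 - 765.0850 = 3226.0160 kJ
eta = 3226.0160 / 3991.1010 = 0.8083 = 80.8302%

W = 3226.0160 kJ, eta = 80.8302%


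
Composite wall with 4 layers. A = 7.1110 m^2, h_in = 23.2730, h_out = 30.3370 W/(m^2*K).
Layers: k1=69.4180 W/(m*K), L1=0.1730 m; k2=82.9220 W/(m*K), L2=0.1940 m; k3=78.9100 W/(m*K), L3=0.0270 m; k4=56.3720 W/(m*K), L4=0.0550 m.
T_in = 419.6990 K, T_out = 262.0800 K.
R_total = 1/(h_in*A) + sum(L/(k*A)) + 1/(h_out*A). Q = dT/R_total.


R_conv_in = 1/(23.2730*7.1110) = 0.0060
R_1 = 0.1730/(69.4180*7.1110) = 0.0004
R_2 = 0.1940/(82.9220*7.1110) = 0.0003
R_3 = 0.0270/(78.9100*7.1110) = 4.8117e-05
R_4 = 0.0550/(56.3720*7.1110) = 0.0001
R_conv_out = 1/(30.3370*7.1110) = 0.0046
R_total = 0.0115 K/W
Q = 157.6190 / 0.0115 = 13655.1849 W

R_total = 0.0115 K/W, Q = 13655.1849 W


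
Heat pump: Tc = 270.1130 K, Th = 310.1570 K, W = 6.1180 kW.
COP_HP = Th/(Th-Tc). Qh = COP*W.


COP = 310.1570 / 40.0440 = 7.7454
Qh = 7.7454 * 6.1180 = 47.3864 kW

COP = 7.7454, Qh = 47.3864 kW


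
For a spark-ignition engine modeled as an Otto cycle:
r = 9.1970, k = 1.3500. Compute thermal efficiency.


r^(k-1) = 2.1741
eta = 1 - 1/2.1741 = 0.5400 = 54.0036%

54.0036%


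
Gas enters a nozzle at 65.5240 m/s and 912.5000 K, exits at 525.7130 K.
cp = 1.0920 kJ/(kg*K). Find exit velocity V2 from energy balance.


dT = 386.7870 K
2*cp*1000*dT = 844742.8080
V1^2 = 4293.3946
V2 = sqrt(849036.2026) = 921.4316 m/s

921.4316 m/s


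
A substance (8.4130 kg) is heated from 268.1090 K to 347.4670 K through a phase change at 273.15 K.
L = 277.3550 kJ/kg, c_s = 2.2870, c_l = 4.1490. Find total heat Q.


Q1 (sensible, solid) = 8.4130 * 2.2870 * 5.0410 = 96.9915 kJ
Q2 (latent) = 8.4130 * 277.3550 = 2333.3876 kJ
Q3 (sensible, liquid) = 8.4130 * 4.1490 * 74.3170 = 2594.0748 kJ
Q_total = 5024.4539 kJ

5024.4539 kJ


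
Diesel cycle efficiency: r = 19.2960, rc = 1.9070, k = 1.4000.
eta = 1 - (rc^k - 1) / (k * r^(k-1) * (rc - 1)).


r^(k-1) = 3.2673
rc^k = 2.4688
eta = 0.6460 = 64.5963%

64.5963%


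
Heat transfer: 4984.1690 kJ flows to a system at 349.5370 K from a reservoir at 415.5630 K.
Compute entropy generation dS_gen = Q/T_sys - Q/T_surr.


dS_sys = 4984.1690/349.5370 = 14.2593 kJ/K
dS_surr = -4984.1690/415.5630 = -11.9938 kJ/K
dS_gen = 14.2593 - 11.9938 = 2.2656 kJ/K (irreversible)

dS_gen = 2.2656 kJ/K, irreversible


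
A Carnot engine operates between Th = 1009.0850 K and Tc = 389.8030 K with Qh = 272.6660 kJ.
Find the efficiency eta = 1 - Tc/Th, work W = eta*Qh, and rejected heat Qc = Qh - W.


eta = 1 - 389.8030/1009.0850 = 0.6137
W = 0.6137 * 272.6660 = 167.3369 kJ
Qc = 272.6660 - 167.3369 = 105.3291 kJ

eta = 61.3706%, W = 167.3369 kJ, Qc = 105.3291 kJ


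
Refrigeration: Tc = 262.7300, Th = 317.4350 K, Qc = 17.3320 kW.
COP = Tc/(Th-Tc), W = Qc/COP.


COP = 262.7300 / 54.7050 = 4.8027
W = 17.3320 / 4.8027 = 3.6088 kW

COP = 4.8027, W = 3.6088 kW


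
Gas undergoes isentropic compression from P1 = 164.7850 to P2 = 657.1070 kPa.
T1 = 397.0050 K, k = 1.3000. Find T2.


(k-1)/k = 0.2308
(P2/P1)^exp = 1.3760
T2 = 397.0050 * 1.3760 = 546.2901 K

546.2901 K


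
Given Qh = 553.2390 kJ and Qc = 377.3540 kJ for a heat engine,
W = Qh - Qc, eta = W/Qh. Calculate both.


W = 553.2390 - 377.3540 = 175.8850 kJ
eta = 175.8850 / 553.2390 = 0.3179 = 31.7919%

W = 175.8850 kJ, eta = 31.7919%


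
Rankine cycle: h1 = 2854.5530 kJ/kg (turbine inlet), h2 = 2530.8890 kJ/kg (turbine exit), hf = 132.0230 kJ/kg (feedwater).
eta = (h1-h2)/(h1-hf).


W = 323.6640 kJ/kg
Q_in = 2722.5300 kJ/kg
eta = 0.1189 = 11.8884%

eta = 11.8884%


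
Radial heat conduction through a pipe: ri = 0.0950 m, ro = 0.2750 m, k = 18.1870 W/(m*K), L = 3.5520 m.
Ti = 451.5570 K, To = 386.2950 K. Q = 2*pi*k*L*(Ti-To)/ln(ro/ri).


dT = 65.2620 K
ln(ro/ri) = 1.0629
Q = 2*pi*18.1870*3.5520*65.2620 / 1.0629 = 24922.0769 W

24922.0769 W


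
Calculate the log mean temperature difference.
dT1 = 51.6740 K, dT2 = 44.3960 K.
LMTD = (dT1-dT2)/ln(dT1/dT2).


dT1/dT2 = 1.1639
ln(dT1/dT2) = 0.1518
LMTD = 7.2780 / 0.1518 = 47.9430 K

47.9430 K


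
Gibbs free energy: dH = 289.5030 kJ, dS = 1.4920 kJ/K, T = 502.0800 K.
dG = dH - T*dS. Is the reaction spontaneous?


T*dS = 502.0800 * 1.4920 = 749.1034 kJ
dG = 289.5030 - 749.1034 = -459.6004 kJ (spontaneous)

dG = -459.6004 kJ, spontaneous


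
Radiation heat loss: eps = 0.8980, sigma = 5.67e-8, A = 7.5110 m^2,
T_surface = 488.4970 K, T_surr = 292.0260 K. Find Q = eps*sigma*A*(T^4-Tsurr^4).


T^4 = 5.6944e+10
Tsurr^4 = 7.2725e+09
Q = 0.8980 * 5.67e-8 * 7.5110 * 4.9671e+10 = 18996.0659 W

18996.0659 W


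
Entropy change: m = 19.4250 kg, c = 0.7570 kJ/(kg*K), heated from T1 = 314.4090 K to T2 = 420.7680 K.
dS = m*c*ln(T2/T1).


T2/T1 = 1.3383
ln(T2/T1) = 0.2914
dS = 19.4250 * 0.7570 * 0.2914 = 4.2848 kJ/K

4.2848 kJ/K


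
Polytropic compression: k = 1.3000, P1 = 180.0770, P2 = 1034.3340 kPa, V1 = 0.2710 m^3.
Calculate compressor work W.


(k-1)/k = 0.2308
(P2/P1)^exp = 1.4969
W = 4.3333 * 180.0770 * 0.2710 * (1.4969 - 1) = 105.0853 kJ

105.0853 kJ


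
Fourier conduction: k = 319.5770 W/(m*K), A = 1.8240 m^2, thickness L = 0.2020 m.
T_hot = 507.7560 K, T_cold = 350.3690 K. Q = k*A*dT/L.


dT = 157.3870 K
Q = 319.5770 * 1.8240 * 157.3870 / 0.2020 = 454169.3659 W

454169.3659 W


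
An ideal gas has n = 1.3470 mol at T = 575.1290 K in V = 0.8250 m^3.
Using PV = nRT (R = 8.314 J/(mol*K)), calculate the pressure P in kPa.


P = nRT/V = 1.3470 * 8.314 * 575.1290 / 0.8250
= 6440.8455 / 0.8250 = 7807.0855 Pa = 7.8071 kPa

7.8071 kPa


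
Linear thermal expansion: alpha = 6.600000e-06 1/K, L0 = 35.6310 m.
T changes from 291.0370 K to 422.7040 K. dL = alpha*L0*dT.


dT = 131.6670 K
dL = 6.600000e-06 * 35.6310 * 131.6670 = 0.030963 m
L_final = 35.661963 m

dL = 0.030963 m


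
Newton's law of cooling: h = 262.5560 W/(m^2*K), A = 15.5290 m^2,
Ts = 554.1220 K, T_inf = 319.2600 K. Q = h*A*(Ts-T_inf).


dT = 234.8620 K
Q = 262.5560 * 15.5290 * 234.8620 = 957586.8911 W

957586.8911 W


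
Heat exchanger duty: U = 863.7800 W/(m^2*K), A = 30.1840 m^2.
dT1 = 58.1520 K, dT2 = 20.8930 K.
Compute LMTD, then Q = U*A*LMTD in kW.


LMTD = 36.3983 K
Q = 863.7800 * 30.1840 * 36.3983 = 948989.2566 W = 948.9893 kW

948.9893 kW


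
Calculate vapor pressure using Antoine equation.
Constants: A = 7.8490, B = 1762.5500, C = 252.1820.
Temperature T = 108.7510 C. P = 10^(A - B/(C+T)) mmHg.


C+T = 360.9330
B/(C+T) = 4.8833
log10(P) = 7.8490 - 4.8833 = 2.9657
P = 10^2.9657 = 924.0250 mmHg

924.0250 mmHg


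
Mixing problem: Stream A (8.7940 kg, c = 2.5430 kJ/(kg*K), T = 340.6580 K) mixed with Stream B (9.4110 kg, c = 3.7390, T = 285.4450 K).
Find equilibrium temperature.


num = 17662.3445
den = 57.5509
Tf = 306.8997 K

306.8997 K


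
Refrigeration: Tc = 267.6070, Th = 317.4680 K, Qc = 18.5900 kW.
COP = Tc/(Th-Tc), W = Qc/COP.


COP = 267.6070 / 49.8610 = 5.3671
W = 18.5900 / 5.3671 = 3.4637 kW

COP = 5.3671, W = 3.4637 kW


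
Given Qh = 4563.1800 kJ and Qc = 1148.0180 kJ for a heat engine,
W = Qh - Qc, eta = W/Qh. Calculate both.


W = 4563.1800 - 1148.0180 = 3415.1620 kJ
eta = 3415.1620 / 4563.1800 = 0.7484 = 74.8417%

W = 3415.1620 kJ, eta = 74.8417%


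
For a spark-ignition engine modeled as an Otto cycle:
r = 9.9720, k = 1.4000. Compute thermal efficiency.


r^(k-1) = 2.5091
eta = 1 - 1/2.5091 = 0.6014 = 60.1446%

60.1446%


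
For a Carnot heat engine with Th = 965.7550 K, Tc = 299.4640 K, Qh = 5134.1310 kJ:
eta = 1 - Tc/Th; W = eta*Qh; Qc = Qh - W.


eta = 1 - 299.4640/965.7550 = 0.6899
W = 0.6899 * 5134.1310 = 3542.1254 kJ
Qc = 5134.1310 - 3542.1254 = 1592.0056 kJ

eta = 68.9917%, W = 3542.1254 kJ, Qc = 1592.0056 kJ


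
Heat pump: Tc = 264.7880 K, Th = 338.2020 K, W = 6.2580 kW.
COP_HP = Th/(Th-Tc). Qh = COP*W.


COP = 338.2020 / 73.4140 = 4.6068
Qh = 4.6068 * 6.2580 = 28.8292 kW

COP = 4.6068, Qh = 28.8292 kW


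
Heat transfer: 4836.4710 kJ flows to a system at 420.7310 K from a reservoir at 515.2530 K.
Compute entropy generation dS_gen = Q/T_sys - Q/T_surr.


dS_sys = 4836.4710/420.7310 = 11.4954 kJ/K
dS_surr = -4836.4710/515.2530 = -9.3866 kJ/K
dS_gen = 11.4954 - 9.3866 = 2.1088 kJ/K (irreversible)

dS_gen = 2.1088 kJ/K, irreversible


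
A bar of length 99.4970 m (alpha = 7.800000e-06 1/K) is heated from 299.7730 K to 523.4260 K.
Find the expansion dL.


dT = 223.6530 K
dL = 7.800000e-06 * 99.4970 * 223.6530 = 0.173572 m
L_final = 99.670572 m

dL = 0.173572 m


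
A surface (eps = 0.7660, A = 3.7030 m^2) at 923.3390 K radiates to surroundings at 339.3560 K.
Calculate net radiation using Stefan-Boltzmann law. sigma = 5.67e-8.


T^4 = 7.2685e+11
Tsurr^4 = 1.3262e+10
Q = 0.7660 * 5.67e-8 * 3.7030 * 7.1359e+11 = 114765.8712 W

114765.8712 W


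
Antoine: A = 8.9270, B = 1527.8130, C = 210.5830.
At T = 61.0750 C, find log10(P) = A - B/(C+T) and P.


C+T = 271.6580
B/(C+T) = 5.6240
log10(P) = 8.9270 - 5.6240 = 3.3030
P = 10^3.3030 = 2008.9496 mmHg

2008.9496 mmHg


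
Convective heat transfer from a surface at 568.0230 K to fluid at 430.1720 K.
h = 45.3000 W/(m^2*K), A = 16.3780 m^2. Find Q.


dT = 137.8510 K
Q = 45.3000 * 16.3780 * 137.8510 = 102274.8826 W

102274.8826 W


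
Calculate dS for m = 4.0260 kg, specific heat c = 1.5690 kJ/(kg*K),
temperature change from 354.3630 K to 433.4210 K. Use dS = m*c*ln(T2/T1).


T2/T1 = 1.2231
ln(T2/T1) = 0.2014
dS = 4.0260 * 1.5690 * 0.2014 = 1.2721 kJ/K

1.2721 kJ/K


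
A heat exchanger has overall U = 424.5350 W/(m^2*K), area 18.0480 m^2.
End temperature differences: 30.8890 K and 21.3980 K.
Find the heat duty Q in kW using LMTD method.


LMTD = 25.8538 K
Q = 424.5350 * 18.0480 * 25.8538 = 198092.0328 W = 198.0920 kW

198.0920 kW


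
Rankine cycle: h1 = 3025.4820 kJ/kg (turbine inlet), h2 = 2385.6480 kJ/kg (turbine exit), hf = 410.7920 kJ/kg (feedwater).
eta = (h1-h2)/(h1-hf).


W = 639.8340 kJ/kg
Q_in = 2614.6900 kJ/kg
eta = 0.2447 = 24.4707%

eta = 24.4707%


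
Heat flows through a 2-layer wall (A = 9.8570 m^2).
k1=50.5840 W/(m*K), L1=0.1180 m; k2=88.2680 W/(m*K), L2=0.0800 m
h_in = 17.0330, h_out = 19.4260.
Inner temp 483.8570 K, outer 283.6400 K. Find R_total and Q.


R_conv_in = 1/(17.0330*9.8570) = 0.0060
R_1 = 0.1180/(50.5840*9.8570) = 0.0002
R_2 = 0.0800/(88.2680*9.8570) = 9.1948e-05
R_conv_out = 1/(19.4260*9.8570) = 0.0052
R_total = 0.0115 K/W
Q = 200.2170 / 0.0115 = 17399.3450 W

R_total = 0.0115 K/W, Q = 17399.3450 W


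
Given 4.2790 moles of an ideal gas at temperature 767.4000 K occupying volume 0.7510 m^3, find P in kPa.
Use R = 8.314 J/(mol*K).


P = nRT/V = 4.2790 * 8.314 * 767.4000 / 0.7510
= 27300.7200 / 0.7510 = 36352.4901 Pa = 36.3525 kPa

36.3525 kPa


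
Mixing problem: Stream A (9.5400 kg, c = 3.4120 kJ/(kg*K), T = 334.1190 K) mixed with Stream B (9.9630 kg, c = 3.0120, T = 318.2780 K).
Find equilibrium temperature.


num = 20426.7970
den = 62.5590
Tf = 326.5203 K

326.5203 K


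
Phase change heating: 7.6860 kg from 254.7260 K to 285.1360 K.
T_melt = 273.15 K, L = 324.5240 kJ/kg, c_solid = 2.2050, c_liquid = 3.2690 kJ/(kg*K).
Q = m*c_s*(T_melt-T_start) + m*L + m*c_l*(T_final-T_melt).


Q1 (sensible, solid) = 7.6860 * 2.2050 * 18.4240 = 312.2431 kJ
Q2 (latent) = 7.6860 * 324.5240 = 2494.2915 kJ
Q3 (sensible, liquid) = 7.6860 * 3.2690 * 11.9860 = 301.1547 kJ
Q_total = 3107.6892 kJ

3107.6892 kJ


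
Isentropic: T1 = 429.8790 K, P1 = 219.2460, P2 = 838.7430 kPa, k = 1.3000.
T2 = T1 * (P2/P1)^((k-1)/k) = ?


(k-1)/k = 0.2308
(P2/P1)^exp = 1.3629
T2 = 429.8790 * 1.3629 = 585.8883 K

585.8883 K


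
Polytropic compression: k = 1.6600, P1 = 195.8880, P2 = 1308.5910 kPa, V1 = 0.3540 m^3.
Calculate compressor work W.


(k-1)/k = 0.3976
(P2/P1)^exp = 2.1278
W = 2.5152 * 195.8880 * 0.3540 * (2.1278 - 1) = 196.7015 kJ

196.7015 kJ


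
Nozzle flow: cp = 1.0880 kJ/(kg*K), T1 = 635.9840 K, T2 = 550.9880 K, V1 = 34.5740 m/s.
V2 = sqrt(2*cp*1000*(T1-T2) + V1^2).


dT = 84.9960 K
2*cp*1000*dT = 184951.2960
V1^2 = 1195.3615
V2 = sqrt(186146.6575) = 431.4472 m/s

431.4472 m/s


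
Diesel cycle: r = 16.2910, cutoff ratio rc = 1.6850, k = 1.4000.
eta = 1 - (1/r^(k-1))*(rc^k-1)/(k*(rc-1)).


r^(k-1) = 3.0534
rc^k = 2.0761
eta = 0.6325 = 63.2516%

63.2516%


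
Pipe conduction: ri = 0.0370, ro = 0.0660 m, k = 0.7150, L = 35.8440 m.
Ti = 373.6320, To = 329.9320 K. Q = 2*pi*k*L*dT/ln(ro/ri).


dT = 43.7000 K
ln(ro/ri) = 0.5787
Q = 2*pi*0.7150*35.8440*43.7000 / 0.5787 = 12159.1354 W

12159.1354 W


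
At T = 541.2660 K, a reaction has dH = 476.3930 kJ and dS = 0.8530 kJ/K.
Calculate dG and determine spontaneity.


T*dS = 541.2660 * 0.8530 = 461.6999 kJ
dG = 476.3930 - 461.6999 = 14.6931 kJ (non-spontaneous)

dG = 14.6931 kJ, non-spontaneous


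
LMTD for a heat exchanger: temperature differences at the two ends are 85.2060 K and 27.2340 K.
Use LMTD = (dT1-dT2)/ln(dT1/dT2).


dT1/dT2 = 3.1287
ln(dT1/dT2) = 1.1406
LMTD = 57.9720 / 1.1406 = 50.8256 K

50.8256 K


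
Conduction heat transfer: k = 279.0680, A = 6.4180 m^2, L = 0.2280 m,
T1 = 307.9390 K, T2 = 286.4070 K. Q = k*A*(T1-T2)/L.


dT = 21.5320 K
Q = 279.0680 * 6.4180 * 21.5320 / 0.2280 = 169145.0438 W

169145.0438 W


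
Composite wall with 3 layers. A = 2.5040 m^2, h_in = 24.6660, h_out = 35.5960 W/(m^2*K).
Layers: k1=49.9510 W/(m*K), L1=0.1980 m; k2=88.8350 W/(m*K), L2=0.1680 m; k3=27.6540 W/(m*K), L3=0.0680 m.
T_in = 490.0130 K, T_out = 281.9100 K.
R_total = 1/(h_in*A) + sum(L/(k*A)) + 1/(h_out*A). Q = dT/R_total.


R_conv_in = 1/(24.6660*2.5040) = 0.0162
R_1 = 0.1980/(49.9510*2.5040) = 0.0016
R_2 = 0.1680/(88.8350*2.5040) = 0.0008
R_3 = 0.0680/(27.6540*2.5040) = 0.0010
R_conv_out = 1/(35.5960*2.5040) = 0.0112
R_total = 0.0307 K/W
Q = 208.1030 / 0.0307 = 6771.9159 W

R_total = 0.0307 K/W, Q = 6771.9159 W


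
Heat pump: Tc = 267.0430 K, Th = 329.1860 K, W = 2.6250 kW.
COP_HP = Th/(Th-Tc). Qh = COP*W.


COP = 329.1860 / 62.1430 = 5.2972
Qh = 5.2972 * 2.6250 = 13.9052 kW

COP = 5.2972, Qh = 13.9052 kW


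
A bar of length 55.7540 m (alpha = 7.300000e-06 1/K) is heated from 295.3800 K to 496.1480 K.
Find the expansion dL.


dT = 200.7680 K
dL = 7.300000e-06 * 55.7540 * 200.7680 = 0.081713 m
L_final = 55.835713 m

dL = 0.081713 m


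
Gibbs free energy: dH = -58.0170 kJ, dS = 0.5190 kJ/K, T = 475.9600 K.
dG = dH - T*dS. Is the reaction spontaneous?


T*dS = 475.9600 * 0.5190 = 247.0232 kJ
dG = -58.0170 - 247.0232 = -305.0402 kJ (spontaneous)

dG = -305.0402 kJ, spontaneous


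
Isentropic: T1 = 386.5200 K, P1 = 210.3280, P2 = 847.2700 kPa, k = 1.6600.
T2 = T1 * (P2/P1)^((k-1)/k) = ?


(k-1)/k = 0.3976
(P2/P1)^exp = 1.7402
T2 = 386.5200 * 1.7402 = 672.6106 K

672.6106 K


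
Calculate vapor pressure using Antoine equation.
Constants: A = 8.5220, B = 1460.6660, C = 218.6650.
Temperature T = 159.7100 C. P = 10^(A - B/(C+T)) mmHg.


C+T = 378.3750
B/(C+T) = 3.8604
log10(P) = 8.5220 - 3.8604 = 4.6616
P = 10^4.6616 = 45881.1147 mmHg

45881.1147 mmHg


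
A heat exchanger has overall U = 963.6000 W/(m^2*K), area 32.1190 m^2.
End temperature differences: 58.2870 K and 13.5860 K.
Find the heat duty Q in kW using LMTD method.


LMTD = 30.6941 K
Q = 963.6000 * 32.1190 * 30.6941 = 949977.8869 W = 949.9779 kW

949.9779 kW


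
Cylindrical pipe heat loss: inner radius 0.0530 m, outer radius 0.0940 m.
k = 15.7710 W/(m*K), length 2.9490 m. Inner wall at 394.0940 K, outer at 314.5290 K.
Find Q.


dT = 79.5650 K
ln(ro/ri) = 0.5730
Q = 2*pi*15.7710*2.9490*79.5650 / 0.5730 = 40576.9261 W

40576.9261 W


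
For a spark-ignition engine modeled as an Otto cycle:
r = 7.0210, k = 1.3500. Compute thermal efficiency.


r^(k-1) = 1.9781
eta = 1 - 1/1.9781 = 0.4945 = 49.4454%

49.4454%


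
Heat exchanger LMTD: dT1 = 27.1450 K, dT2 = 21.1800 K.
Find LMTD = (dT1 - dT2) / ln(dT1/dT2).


dT1/dT2 = 1.2816
ln(dT1/dT2) = 0.2481
LMTD = 5.9650 / 0.2481 = 24.0393 K

24.0393 K


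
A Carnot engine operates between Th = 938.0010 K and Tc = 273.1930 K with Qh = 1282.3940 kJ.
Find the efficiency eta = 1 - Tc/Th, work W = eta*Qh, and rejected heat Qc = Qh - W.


eta = 1 - 273.1930/938.0010 = 0.7087
W = 0.7087 * 1282.3940 = 908.8965 kJ
Qc = 1282.3940 - 908.8965 = 373.4975 kJ

eta = 70.8750%, W = 908.8965 kJ, Qc = 373.4975 kJ


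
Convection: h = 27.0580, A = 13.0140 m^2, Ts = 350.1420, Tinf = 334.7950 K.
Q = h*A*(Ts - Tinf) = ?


dT = 15.3470 K
Q = 27.0580 * 13.0140 * 15.3470 = 5404.1823 W

5404.1823 W


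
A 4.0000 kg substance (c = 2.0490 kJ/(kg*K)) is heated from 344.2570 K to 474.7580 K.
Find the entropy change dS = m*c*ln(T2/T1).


T2/T1 = 1.3791
ln(T2/T1) = 0.3214
dS = 4.0000 * 2.0490 * 0.3214 = 2.6343 kJ/K

2.6343 kJ/K


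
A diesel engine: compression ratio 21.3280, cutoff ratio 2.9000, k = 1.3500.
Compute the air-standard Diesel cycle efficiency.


r^(k-1) = 2.9183
rc^k = 4.2096
eta = 0.5712 = 57.1228%

57.1228%


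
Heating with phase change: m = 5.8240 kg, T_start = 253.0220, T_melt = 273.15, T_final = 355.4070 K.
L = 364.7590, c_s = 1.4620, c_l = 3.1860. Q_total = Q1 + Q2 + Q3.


Q1 (sensible, solid) = 5.8240 * 1.4620 * 20.1280 = 171.3836 kJ
Q2 (latent) = 5.8240 * 364.7590 = 2124.3564 kJ
Q3 (sensible, liquid) = 5.8240 * 3.1860 * 82.2570 = 1526.3004 kJ
Q_total = 3822.0404 kJ

3822.0404 kJ


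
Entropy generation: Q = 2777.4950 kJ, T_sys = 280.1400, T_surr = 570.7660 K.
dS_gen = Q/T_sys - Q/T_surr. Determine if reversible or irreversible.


dS_sys = 2777.4950/280.1400 = 9.9147 kJ/K
dS_surr = -2777.4950/570.7660 = -4.8663 kJ/K
dS_gen = 9.9147 - 4.8663 = 5.0484 kJ/K (irreversible)

dS_gen = 5.0484 kJ/K, irreversible


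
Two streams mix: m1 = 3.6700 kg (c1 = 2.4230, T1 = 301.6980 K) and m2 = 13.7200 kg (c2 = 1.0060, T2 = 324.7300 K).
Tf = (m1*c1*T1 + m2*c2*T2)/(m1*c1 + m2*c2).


num = 7164.8497
den = 22.6947
Tf = 315.7054 K

315.7054 K


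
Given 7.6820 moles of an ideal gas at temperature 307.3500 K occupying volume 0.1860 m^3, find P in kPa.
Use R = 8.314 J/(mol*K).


P = nRT/V = 7.6820 * 8.314 * 307.3500 / 0.1860
= 19629.8753 / 0.1860 = 105536.9639 Pa = 105.5370 kPa

105.5370 kPa


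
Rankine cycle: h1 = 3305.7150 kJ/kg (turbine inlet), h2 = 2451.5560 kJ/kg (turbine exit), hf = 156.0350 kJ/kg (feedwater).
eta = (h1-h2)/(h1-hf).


W = 854.1590 kJ/kg
Q_in = 3149.6800 kJ/kg
eta = 0.2712 = 27.1189%

eta = 27.1189%


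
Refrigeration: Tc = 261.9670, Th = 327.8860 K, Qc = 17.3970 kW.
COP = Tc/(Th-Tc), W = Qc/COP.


COP = 261.9670 / 65.9190 = 3.9741
W = 17.3970 / 3.9741 = 4.3776 kW

COP = 3.9741, W = 4.3776 kW


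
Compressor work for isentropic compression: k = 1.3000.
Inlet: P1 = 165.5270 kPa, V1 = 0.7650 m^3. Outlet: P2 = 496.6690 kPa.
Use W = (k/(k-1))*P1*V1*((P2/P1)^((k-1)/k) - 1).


(k-1)/k = 0.2308
(P2/P1)^exp = 1.2886
W = 4.3333 * 165.5270 * 0.7650 * (1.2886 - 1) = 158.3686 kJ

158.3686 kJ


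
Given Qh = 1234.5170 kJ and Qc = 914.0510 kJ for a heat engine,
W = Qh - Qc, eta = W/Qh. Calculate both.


W = 1234.5170 - 914.0510 = 320.4660 kJ
eta = 320.4660 / 1234.5170 = 0.2596 = 25.9588%

W = 320.4660 kJ, eta = 25.9588%


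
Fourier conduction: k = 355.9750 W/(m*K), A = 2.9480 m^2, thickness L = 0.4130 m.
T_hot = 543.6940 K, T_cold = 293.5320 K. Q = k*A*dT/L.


dT = 250.1620 K
Q = 355.9750 * 2.9480 * 250.1620 / 0.4130 = 635650.3151 W

635650.3151 W


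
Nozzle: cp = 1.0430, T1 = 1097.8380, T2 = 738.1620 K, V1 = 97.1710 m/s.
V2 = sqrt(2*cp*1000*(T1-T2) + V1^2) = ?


dT = 359.6760 K
2*cp*1000*dT = 750284.1360
V1^2 = 9442.2032
V2 = sqrt(759726.3392) = 871.6228 m/s

871.6228 m/s


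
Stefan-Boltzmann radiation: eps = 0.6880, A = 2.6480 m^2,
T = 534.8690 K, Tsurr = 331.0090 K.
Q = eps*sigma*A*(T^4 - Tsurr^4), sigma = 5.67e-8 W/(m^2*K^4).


T^4 = 8.1845e+10
Tsurr^4 = 1.2005e+10
Q = 0.6880 * 5.67e-8 * 2.6480 * 6.9840e+10 = 7214.2528 W

7214.2528 W


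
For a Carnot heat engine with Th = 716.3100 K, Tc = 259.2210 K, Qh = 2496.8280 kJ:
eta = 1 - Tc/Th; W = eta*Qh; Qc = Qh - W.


eta = 1 - 259.2210/716.3100 = 0.6381
W = 0.6381 * 2496.8280 = 1593.2663 kJ
Qc = 2496.8280 - 1593.2663 = 903.5617 kJ

eta = 63.8116%, W = 1593.2663 kJ, Qc = 903.5617 kJ


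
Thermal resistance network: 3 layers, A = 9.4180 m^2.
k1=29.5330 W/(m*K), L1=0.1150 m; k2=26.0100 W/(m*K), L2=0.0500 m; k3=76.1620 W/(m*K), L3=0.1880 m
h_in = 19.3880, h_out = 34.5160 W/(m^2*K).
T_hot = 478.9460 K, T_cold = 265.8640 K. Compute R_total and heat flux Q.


R_conv_in = 1/(19.3880*9.4180) = 0.0055
R_1 = 0.1150/(29.5330*9.4180) = 0.0004
R_2 = 0.0500/(26.0100*9.4180) = 0.0002
R_3 = 0.1880/(76.1620*9.4180) = 0.0003
R_conv_out = 1/(34.5160*9.4180) = 0.0031
R_total = 0.0094 K/W
Q = 213.0820 / 0.0094 = 22590.2466 W

R_total = 0.0094 K/W, Q = 22590.2466 W


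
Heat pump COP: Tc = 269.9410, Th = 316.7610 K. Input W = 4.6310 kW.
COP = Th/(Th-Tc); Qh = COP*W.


COP = 316.7610 / 46.8200 = 6.7655
Qh = 6.7655 * 4.6310 = 31.3311 kW

COP = 6.7655, Qh = 31.3311 kW


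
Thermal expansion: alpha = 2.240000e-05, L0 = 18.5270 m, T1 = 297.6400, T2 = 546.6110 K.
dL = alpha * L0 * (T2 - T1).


dT = 248.9710 K
dL = 2.240000e-05 * 18.5270 * 248.9710 = 0.103324 m
L_final = 18.630324 m

dL = 0.103324 m


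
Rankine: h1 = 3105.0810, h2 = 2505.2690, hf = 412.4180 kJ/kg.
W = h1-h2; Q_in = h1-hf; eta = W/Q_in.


W = 599.8120 kJ/kg
Q_in = 2692.6630 kJ/kg
eta = 0.2228 = 22.2758%

eta = 22.2758%


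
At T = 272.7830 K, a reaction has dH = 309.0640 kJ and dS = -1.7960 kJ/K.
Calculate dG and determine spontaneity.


T*dS = 272.7830 * -1.7960 = -489.9183 kJ
dG = 309.0640 + 489.9183 = 798.9823 kJ (non-spontaneous)

dG = 798.9823 kJ, non-spontaneous


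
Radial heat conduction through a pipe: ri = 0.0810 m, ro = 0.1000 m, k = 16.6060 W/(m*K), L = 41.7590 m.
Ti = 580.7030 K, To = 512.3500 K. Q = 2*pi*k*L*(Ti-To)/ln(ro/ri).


dT = 68.3530 K
ln(ro/ri) = 0.2107
Q = 2*pi*16.6060*41.7590*68.3530 / 0.2107 = 1413333.6179 W

1413333.6179 W


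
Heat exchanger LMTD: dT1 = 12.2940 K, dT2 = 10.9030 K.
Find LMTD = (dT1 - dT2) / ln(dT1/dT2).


dT1/dT2 = 1.1276
ln(dT1/dT2) = 0.1201
LMTD = 1.3910 / 0.1201 = 11.5846 K

11.5846 K


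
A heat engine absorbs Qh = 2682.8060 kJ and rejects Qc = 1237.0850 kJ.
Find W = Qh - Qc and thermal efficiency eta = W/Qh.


W = 2682.8060 - 1237.0850 = 1445.7210 kJ
eta = 1445.7210 / 2682.8060 = 0.5389 = 53.8884%

W = 1445.7210 kJ, eta = 53.8884%


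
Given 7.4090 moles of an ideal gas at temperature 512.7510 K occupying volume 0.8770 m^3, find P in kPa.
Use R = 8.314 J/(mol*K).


P = nRT/V = 7.4090 * 8.314 * 512.7510 / 0.8770
= 31584.6545 / 0.8770 = 36014.4293 Pa = 36.0144 kPa

36.0144 kPa


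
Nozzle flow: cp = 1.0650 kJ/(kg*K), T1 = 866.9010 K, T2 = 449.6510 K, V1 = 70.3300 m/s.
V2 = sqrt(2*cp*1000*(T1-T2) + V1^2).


dT = 417.2500 K
2*cp*1000*dT = 888742.5000
V1^2 = 4946.3089
V2 = sqrt(893688.8089) = 945.3512 m/s

945.3512 m/s


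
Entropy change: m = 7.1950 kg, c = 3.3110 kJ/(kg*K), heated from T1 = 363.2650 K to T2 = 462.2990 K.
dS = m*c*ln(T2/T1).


T2/T1 = 1.2726
ln(T2/T1) = 0.2411
dS = 7.1950 * 3.3110 * 0.2411 = 5.7431 kJ/K

5.7431 kJ/K


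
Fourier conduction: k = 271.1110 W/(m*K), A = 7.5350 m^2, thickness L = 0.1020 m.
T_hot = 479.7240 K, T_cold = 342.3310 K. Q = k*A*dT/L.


dT = 137.3930 K
Q = 271.1110 * 7.5350 * 137.3930 / 0.1020 = 2751660.3779 W

2751660.3779 W


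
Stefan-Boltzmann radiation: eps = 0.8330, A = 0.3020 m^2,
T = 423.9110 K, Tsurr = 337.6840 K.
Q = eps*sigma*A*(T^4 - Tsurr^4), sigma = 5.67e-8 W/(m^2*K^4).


T^4 = 3.2292e+10
Tsurr^4 = 1.3003e+10
Q = 0.8330 * 5.67e-8 * 0.3020 * 1.9289e+10 = 275.1390 W

275.1390 W


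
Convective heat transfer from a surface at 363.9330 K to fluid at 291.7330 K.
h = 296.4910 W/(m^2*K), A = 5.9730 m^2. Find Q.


dT = 72.2000 K
Q = 296.4910 * 5.9730 * 72.2000 = 127861.9216 W

127861.9216 W


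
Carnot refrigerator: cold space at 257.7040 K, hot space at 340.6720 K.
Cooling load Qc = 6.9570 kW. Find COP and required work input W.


COP = 257.7040 / 82.9680 = 3.1061
W = 6.9570 / 3.1061 = 2.2398 kW

COP = 3.1061, W = 2.2398 kW


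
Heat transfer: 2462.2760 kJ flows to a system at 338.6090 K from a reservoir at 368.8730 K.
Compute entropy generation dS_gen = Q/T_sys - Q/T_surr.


dS_sys = 2462.2760/338.6090 = 7.2717 kJ/K
dS_surr = -2462.2760/368.8730 = -6.6751 kJ/K
dS_gen = 7.2717 - 6.6751 = 0.5966 kJ/K (irreversible)

dS_gen = 0.5966 kJ/K, irreversible


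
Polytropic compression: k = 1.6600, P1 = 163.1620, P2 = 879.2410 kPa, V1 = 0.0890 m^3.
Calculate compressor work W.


(k-1)/k = 0.3976
(P2/P1)^exp = 1.9536
W = 2.5152 * 163.1620 * 0.0890 * (1.9536 - 1) = 34.8284 kJ

34.8284 kJ


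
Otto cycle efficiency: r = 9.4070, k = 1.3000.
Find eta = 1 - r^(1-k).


r^(k-1) = 1.9590
eta = 1 - 1/1.9590 = 0.4895 = 48.9537%

48.9537%


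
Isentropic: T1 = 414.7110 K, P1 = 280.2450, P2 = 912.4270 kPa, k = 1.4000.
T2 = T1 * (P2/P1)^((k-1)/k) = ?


(k-1)/k = 0.2857
(P2/P1)^exp = 1.4011
T2 = 414.7110 * 1.4011 = 581.0586 K

581.0586 K


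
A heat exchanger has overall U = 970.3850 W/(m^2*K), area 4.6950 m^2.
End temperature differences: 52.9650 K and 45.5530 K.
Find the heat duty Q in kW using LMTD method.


LMTD = 49.1659 K
Q = 970.3850 * 4.6950 * 49.1659 = 223997.8412 W = 223.9978 kW

223.9978 kW


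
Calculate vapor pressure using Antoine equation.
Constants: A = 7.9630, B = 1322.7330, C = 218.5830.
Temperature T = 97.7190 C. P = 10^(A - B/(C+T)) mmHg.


C+T = 316.3020
B/(C+T) = 4.1819
log10(P) = 7.9630 - 4.1819 = 3.7811
P = 10^3.7811 = 6041.3316 mmHg

6041.3316 mmHg


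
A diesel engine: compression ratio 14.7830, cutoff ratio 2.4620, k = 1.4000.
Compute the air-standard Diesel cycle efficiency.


r^(k-1) = 2.9370
rc^k = 3.5302
eta = 0.5791 = 57.9099%

57.9099%


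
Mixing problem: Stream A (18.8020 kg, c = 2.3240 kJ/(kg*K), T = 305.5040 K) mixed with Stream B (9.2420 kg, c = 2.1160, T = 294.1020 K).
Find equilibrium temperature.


num = 19100.7362
den = 63.2519
Tf = 301.9788 K

301.9788 K


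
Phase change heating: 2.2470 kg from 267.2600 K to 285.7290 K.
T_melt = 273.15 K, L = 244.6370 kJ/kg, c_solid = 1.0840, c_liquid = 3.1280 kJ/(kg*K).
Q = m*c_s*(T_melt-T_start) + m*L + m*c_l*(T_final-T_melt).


Q1 (sensible, solid) = 2.2470 * 1.0840 * 5.8900 = 14.3466 kJ
Q2 (latent) = 2.2470 * 244.6370 = 549.6993 kJ
Q3 (sensible, liquid) = 2.2470 * 3.1280 * 12.5790 = 88.4130 kJ
Q_total = 652.4589 kJ

652.4589 kJ


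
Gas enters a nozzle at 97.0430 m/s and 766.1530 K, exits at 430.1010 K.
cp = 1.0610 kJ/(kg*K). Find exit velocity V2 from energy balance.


dT = 336.0520 K
2*cp*1000*dT = 713102.3440
V1^2 = 9417.3438
V2 = sqrt(722519.6878) = 850.0116 m/s

850.0116 m/s
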